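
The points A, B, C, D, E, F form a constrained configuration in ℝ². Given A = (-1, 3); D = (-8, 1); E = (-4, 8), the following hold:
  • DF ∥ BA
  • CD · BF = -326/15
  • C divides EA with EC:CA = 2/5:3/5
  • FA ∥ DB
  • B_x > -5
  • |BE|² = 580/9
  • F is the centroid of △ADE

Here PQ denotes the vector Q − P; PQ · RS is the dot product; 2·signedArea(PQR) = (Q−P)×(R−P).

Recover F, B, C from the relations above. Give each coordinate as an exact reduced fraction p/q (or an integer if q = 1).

B = (-14/3, 0)
C = (-14/5, 6)
F = (-13/3, 4)

1. F_x = -13/3  [F is the centroid of △ADE]
2. F_y = 4  [F is the centroid of △ADE]
   → F = (-13/3, 4)
3. B_x = -14/3  [DF ∥ BA ∩ FA ∥ DB]
4. B_y = 0  [DF ∥ BA ∩ FA ∥ DB]
   → B = (-14/3, 0)
5. C_x = -14/5  [C divides EA with EC:CA = 2/5:3/5]
6. C_y = 6  [C divides EA with EC:CA = 2/5:3/5]
   → C = (-14/5, 6)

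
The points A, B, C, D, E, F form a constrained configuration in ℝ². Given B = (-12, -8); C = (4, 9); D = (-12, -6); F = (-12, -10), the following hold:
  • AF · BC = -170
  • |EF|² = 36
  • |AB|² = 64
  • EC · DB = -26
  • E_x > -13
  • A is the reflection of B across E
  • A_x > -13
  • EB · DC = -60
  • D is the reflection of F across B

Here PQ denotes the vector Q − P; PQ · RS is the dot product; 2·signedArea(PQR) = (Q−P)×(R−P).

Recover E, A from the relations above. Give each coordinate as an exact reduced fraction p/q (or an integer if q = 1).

A = (-12, 0)
E = (-12, -4)

1. E_x = -12  [EB · DC = -60 ∩ EC · DB = -26]
2. E_y = -4  [EB · DC = -60 ∩ EC · DB = -26]
   → E = (-12, -4)
3. A_x = -12  [A is the reflection of B across E]
4. A_y = 0  [A is the reflection of B across E]
   → A = (-12, 0)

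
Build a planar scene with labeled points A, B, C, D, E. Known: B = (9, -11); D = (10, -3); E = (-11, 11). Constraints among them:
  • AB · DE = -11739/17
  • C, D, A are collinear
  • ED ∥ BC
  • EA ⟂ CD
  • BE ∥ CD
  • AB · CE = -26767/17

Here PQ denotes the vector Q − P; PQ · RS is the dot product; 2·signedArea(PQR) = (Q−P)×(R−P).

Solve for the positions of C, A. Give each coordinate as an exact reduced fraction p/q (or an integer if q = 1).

A = (-110/17, 257/17)
C = (30, -25)

1. C_x = 30  [BE ∥ CD ∩ ED ∥ BC]
2. C_y = -25  [BE ∥ CD ∩ ED ∥ BC]
   → C = (30, -25)
3. A_x = -110/17  [C, D, A are collinear ∩ EA ⟂ CD]
4. A_y = 257/17  [C, D, A are collinear ∩ EA ⟂ CD]
   → A = (-110/17, 257/17)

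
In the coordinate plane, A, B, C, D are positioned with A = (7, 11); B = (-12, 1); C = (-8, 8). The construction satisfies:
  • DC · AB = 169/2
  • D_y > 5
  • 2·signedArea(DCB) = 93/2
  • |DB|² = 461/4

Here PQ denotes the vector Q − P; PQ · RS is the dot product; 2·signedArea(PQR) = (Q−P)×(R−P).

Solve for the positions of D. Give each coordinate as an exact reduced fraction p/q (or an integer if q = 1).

D = (-5/2, 6)

1. D_x = -5/2  [DC · AB = 169/2 ∩ 2·signedArea(DCB) = 93/2]
2. D_y = 6  [DC · AB = 169/2 ∩ 2·signedArea(DCB) = 93/2]
   → D = (-5/2, 6)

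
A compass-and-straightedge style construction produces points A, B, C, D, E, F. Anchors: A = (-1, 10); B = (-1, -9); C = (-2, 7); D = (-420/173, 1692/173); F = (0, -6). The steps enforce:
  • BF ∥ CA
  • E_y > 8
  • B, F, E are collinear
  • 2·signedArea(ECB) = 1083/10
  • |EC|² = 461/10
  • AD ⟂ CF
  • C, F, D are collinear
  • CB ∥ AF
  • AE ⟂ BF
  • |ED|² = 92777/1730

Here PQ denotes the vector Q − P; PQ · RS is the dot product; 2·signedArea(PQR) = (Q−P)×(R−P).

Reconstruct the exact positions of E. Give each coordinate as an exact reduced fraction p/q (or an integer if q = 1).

1. E_x = 47/10  [B, F, E are collinear ∩ AE ⟂ BF]
2. E_y = 81/10  [B, F, E are collinear ∩ AE ⟂ BF]
   → E = (47/10, 81/10)

E = (47/10, 81/10)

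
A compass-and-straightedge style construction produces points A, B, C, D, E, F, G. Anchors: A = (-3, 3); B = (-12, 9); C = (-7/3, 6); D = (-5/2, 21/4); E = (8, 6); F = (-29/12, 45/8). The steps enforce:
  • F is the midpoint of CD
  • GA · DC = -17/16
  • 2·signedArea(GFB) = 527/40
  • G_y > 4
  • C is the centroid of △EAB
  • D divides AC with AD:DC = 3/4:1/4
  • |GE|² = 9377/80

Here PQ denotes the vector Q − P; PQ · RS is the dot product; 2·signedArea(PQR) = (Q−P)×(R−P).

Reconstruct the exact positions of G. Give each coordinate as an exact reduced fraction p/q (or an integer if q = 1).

1. G_x = -27/10  [2·signedArea(GFB) = 527/40 ∩ GA · DC = -17/16]
2. G_y = 87/20  [2·signedArea(GFB) = 527/40 ∩ GA · DC = -17/16]
   → G = (-27/10, 87/20)

G = (-27/10, 87/20)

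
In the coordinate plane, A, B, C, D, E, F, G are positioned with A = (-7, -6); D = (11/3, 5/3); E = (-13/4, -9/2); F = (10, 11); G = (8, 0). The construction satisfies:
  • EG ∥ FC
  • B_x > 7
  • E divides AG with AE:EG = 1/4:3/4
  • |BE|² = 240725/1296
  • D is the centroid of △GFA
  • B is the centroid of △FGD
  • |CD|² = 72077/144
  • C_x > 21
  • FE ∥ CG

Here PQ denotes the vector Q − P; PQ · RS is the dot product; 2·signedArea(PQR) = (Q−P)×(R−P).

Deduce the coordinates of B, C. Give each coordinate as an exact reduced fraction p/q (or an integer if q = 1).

B = (65/9, 38/9)
C = (85/4, 31/2)

1. B_x = 65/9  [B is the centroid of △FGD]
2. B_y = 38/9  [B is the centroid of △FGD]
   → B = (65/9, 38/9)
3. C_x = 85/4  [FE ∥ CG ∩ EG ∥ FC]
4. C_y = 31/2  [FE ∥ CG ∩ EG ∥ FC]
   → C = (85/4, 31/2)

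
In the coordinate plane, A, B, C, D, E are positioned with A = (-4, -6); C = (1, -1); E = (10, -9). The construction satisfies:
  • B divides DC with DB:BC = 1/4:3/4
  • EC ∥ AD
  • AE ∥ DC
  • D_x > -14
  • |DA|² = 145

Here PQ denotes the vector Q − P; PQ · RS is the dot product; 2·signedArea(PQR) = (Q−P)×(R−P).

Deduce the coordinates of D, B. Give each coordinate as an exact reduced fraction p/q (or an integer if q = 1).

1. D_x = -13  [AE ∥ DC ∩ EC ∥ AD]
2. D_y = 2  [AE ∥ DC ∩ EC ∥ AD]
   → D = (-13, 2)
3. B_x = -19/2  [B divides DC with DB:BC = 1/4:3/4]
4. B_y = 5/4  [B divides DC with DB:BC = 1/4:3/4]
   → B = (-19/2, 5/4)

B = (-19/2, 5/4)
D = (-13, 2)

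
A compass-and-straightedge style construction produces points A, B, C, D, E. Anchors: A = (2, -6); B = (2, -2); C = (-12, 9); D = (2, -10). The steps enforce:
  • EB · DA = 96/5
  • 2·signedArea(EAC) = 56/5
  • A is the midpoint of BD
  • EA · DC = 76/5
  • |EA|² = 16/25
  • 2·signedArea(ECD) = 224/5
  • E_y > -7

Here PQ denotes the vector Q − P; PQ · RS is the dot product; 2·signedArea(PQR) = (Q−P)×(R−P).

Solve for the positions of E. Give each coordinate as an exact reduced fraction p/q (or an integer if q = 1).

E = (2, -34/5)

1. E_x = 2  [2·signedArea(ECD) = 224/5 ∩ 2·signedArea(EAC) = 56/5]
2. E_y = -34/5  [2·signedArea(ECD) = 224/5 ∩ 2·signedArea(EAC) = 56/5]
   → E = (2, -34/5)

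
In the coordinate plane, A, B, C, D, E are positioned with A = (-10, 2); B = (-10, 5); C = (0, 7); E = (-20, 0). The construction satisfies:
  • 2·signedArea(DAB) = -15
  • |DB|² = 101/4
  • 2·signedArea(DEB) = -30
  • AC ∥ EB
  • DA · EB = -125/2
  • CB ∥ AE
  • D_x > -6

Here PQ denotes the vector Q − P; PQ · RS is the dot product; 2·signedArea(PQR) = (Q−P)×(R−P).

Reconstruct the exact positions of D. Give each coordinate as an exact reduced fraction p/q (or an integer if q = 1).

1. D_x = -5  [2·signedArea(DEB) = -30 ∩ DA · EB = -125/2]
2. D_y = 9/2  [2·signedArea(DEB) = -30 ∩ DA · EB = -125/2]
   → D = (-5, 9/2)

D = (-5, 9/2)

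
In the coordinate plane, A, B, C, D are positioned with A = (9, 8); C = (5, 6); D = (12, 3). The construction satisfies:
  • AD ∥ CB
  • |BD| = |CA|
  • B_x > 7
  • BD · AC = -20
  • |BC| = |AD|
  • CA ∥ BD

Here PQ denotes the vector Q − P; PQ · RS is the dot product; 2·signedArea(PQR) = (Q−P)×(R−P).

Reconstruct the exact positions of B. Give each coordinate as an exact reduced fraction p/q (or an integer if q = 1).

B = (8, 1)

1. B_x = 8  [CA ∥ BD ∩ AD ∥ CB]
2. B_y = 1  [CA ∥ BD ∩ AD ∥ CB]
   → B = (8, 1)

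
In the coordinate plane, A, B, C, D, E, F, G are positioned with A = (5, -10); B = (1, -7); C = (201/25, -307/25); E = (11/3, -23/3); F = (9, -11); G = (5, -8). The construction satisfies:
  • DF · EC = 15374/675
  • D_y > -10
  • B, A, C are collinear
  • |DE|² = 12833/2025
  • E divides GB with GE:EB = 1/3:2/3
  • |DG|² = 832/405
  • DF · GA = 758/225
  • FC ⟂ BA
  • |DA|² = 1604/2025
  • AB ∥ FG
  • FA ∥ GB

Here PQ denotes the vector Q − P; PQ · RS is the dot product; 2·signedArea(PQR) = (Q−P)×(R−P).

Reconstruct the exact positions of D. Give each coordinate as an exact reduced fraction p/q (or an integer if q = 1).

1. D_x = 1253/225  [DF · GA = 758/225 ∩ DF · EC = 15374/675]
2. D_y = -2096/225  [DF · GA = 758/225 ∩ DF · EC = 15374/675]
   → D = (1253/225, -2096/225)

D = (1253/225, -2096/225)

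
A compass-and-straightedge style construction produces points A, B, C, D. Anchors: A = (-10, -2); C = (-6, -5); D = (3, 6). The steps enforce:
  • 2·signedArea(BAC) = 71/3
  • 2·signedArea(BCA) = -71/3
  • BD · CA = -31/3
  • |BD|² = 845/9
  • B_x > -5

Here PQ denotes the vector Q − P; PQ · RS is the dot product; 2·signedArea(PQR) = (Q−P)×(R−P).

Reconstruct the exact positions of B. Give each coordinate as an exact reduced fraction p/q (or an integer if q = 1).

B = (-13/3, -1/3)

1. B_x = -13/3  [2·signedArea(BCA) = -71/3 ∩ BD · CA = -31/3]
2. B_y = -1/3  [2·signedArea(BCA) = -71/3 ∩ BD · CA = -31/3]
   → B = (-13/3, -1/3)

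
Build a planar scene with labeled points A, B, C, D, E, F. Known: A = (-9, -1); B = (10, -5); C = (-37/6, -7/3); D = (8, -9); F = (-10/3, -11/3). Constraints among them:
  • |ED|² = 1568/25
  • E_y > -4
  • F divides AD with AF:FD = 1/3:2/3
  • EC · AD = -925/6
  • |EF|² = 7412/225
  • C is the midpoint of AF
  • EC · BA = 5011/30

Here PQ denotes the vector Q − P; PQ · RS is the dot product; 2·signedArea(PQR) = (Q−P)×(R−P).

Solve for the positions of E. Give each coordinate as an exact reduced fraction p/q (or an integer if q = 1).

E = (12/5, -17/5)

1. E_x = 12/5  [EC · BA = 5011/30 ∩ EC · AD = -925/6]
2. E_y = -17/5  [EC · BA = 5011/30 ∩ EC · AD = -925/6]
   → E = (12/5, -17/5)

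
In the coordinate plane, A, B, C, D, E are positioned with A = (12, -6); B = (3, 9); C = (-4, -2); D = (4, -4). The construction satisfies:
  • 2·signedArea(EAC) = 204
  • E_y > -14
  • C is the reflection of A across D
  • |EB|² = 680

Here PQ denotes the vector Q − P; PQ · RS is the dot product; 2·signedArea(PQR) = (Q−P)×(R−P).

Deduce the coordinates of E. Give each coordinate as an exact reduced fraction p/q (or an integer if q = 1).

1. E_x = -11  [line -4·x + -16·y + -252 = 0 ∩ |EB|² = 680]
2. E_y = -13  [line -4·x + -16·y + -252 = 0 ∩ |EB|² = 680]
   → E = (-11, -13)

E = (-11, -13)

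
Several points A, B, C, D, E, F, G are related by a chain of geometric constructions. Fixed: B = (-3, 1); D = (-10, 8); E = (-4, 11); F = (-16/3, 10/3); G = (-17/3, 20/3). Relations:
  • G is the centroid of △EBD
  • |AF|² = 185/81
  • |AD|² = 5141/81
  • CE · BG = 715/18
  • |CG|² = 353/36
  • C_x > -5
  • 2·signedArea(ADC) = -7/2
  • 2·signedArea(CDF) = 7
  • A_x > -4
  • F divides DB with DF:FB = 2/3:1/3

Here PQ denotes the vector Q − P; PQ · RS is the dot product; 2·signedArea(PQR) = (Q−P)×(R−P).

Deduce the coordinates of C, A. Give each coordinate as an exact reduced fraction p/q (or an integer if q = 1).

A = (-35/9, 26/9)
C = (-13/3, 23/6)

1. C_x = -13/3  [CE · BG = 715/18 ∩ 2·signedArea(CDF) = 7]
2. C_y = 23/6  [CE · BG = 715/18 ∩ 2·signedArea(CDF) = 7]
   → C = (-13/3, 23/6)
3. A_x = -35/9  [line 25/6·x + 17/3·y + -1/6 = 0 ∩ |AD|² = 5141/81]
4. A_y = 26/9  [line 25/6·x + 17/3·y + -1/6 = 0 ∩ |AD|² = 5141/81]
   → A = (-35/9, 26/9)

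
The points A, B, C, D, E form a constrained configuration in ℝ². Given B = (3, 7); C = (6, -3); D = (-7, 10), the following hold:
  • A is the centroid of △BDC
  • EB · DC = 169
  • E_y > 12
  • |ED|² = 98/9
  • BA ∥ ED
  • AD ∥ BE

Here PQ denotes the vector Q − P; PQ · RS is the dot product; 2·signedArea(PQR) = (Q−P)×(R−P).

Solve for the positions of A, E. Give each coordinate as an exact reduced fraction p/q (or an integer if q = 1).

A = (2/3, 14/3)
E = (-14/3, 37/3)

1. A_x = 2/3  [A is the centroid of △BDC]
2. A_y = 14/3  [A is the centroid of △BDC]
   → A = (2/3, 14/3)
3. E_x = -14/3  [BA ∥ ED ∩ AD ∥ BE]
4. E_y = 37/3  [BA ∥ ED ∩ AD ∥ BE]
   → E = (-14/3, 37/3)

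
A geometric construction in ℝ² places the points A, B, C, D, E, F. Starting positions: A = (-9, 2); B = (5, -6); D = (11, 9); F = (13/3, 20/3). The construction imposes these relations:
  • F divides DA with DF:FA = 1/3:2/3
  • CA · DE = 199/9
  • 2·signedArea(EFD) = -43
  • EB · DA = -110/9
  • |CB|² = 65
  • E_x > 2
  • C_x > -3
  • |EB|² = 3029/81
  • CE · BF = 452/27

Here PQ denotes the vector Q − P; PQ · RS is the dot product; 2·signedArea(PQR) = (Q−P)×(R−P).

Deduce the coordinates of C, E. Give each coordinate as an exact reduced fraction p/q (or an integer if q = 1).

1. E_x = 22/9  [EB · DA = -110/9 ∩ 2·signedArea(EFD) = -43]
2. E_y = -4/9  [EB · DA = -110/9 ∩ 2·signedArea(EFD) = -43]
   → E = (22/9, -4/9)
3. C_x = -2  [CA · DE = 199/9 ∩ CE · BF = 452/27]
4. C_y = -2  [CA · DE = 199/9 ∩ CE · BF = 452/27]
   → C = (-2, -2)

C = (-2, -2)
E = (22/9, -4/9)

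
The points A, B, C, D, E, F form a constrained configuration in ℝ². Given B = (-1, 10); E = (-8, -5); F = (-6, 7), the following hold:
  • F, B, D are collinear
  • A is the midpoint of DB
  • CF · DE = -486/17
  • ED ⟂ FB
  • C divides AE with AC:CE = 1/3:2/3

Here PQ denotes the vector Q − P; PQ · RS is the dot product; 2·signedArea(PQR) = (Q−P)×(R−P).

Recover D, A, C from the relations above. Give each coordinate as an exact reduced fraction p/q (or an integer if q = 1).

A = (-117/17, 110/17)
C = (-370/51, 45/17)
D = (-217/17, 50/17)

1. D_x = -217/17  [F, B, D are collinear ∩ ED ⟂ FB]
2. D_y = 50/17  [F, B, D are collinear ∩ ED ⟂ FB]
   → D = (-217/17, 50/17)
3. A_x = -117/17  [A is the midpoint of DB]
4. A_y = 110/17  [A is the midpoint of DB]
   → A = (-117/17, 110/17)
5. C_x = -370/51  [C divides AE with AC:CE = 1/3:2/3]
6. C_y = 45/17  [C divides AE with AC:CE = 1/3:2/3]
   → C = (-370/51, 45/17)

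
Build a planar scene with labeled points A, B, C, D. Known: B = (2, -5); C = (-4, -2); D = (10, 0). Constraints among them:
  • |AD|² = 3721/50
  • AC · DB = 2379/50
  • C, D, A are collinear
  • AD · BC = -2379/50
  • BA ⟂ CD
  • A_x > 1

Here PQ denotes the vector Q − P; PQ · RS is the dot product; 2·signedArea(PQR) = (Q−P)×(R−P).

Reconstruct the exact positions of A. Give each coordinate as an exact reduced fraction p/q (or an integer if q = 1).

1. A_x = 73/50  [C, D, A are collinear ∩ BA ⟂ CD]
2. A_y = -61/50  [C, D, A are collinear ∩ BA ⟂ CD]
   → A = (73/50, -61/50)

A = (73/50, -61/50)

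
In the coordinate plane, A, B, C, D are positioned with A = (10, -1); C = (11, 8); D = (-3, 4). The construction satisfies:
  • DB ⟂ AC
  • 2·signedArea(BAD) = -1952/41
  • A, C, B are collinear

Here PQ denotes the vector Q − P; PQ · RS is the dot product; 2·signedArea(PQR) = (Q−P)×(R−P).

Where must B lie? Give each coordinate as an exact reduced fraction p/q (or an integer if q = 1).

B = (426/41, 103/41)

1. B_x = 426/41  [A, C, B are collinear ∩ DB ⟂ AC]
2. B_y = 103/41  [A, C, B are collinear ∩ DB ⟂ AC]
   → B = (426/41, 103/41)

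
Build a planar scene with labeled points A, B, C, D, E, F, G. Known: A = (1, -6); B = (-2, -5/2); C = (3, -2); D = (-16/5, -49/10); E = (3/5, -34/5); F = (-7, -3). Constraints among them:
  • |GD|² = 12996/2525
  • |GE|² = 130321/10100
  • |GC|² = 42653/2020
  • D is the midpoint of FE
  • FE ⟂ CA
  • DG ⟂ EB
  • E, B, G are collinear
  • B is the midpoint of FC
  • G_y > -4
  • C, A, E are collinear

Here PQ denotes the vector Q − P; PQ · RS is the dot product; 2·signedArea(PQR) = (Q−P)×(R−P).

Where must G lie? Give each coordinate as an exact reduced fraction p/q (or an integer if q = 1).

1. G_x = -3178/2525  [E, B, G are collinear ∩ DG ⟂ EB]
2. G_y = -18817/5050  [E, B, G are collinear ∩ DG ⟂ EB]
   → G = (-3178/2525, -18817/5050)

G = (-3178/2525, -18817/5050)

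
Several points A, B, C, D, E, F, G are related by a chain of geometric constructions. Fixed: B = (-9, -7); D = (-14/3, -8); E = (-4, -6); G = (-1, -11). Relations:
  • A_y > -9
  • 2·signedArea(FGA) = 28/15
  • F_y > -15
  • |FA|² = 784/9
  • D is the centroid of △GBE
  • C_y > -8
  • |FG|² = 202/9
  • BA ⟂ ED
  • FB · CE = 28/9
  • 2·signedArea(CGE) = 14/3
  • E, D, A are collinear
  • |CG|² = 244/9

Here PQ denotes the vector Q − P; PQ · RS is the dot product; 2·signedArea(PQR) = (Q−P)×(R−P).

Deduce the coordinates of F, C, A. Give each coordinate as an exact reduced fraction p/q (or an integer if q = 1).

1. C_x = -13/3  [line -5·x + -3·y + -128/3 = 0 ∩ |CG|² = 244/9]
2. C_y = -7  [line -5·x + -3·y + -128/3 = 0 ∩ |CG|² = 244/9]
   → C = (-13/3, -7)
3. A_x = -24/5  [E, D, A are collinear ∩ BA ⟂ ED]
4. A_y = -42/5  [E, D, A are collinear ∩ BA ⟂ ED]
   → A = (-24/5, -42/5)
5. F_x = 8/3  [FB · CE = 28/9 ∩ 2·signedArea(FGA) = 28/15]
6. F_y = -14  [FB · CE = 28/9 ∩ 2·signedArea(FGA) = 28/15]
   → F = (8/3, -14)

A = (-24/5, -42/5)
C = (-13/3, -7)
F = (8/3, -14)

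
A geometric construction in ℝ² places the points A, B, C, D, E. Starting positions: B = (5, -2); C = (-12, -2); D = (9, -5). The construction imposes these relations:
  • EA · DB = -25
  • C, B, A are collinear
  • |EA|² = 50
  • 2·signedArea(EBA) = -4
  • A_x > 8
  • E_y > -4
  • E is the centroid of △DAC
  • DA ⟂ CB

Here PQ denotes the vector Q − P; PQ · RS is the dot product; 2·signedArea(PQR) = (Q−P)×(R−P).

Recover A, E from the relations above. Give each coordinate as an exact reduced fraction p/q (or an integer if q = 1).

1. A_x = 9  [C, B, A are collinear ∩ DA ⟂ CB]
2. A_y = -2  [C, B, A are collinear ∩ DA ⟂ CB]
   → A = (9, -2)
3. E_x = 2  [E is the centroid of △DAC]
4. E_y = -3  [E is the centroid of △DAC]
   → E = (2, -3)

A = (9, -2)
E = (2, -3)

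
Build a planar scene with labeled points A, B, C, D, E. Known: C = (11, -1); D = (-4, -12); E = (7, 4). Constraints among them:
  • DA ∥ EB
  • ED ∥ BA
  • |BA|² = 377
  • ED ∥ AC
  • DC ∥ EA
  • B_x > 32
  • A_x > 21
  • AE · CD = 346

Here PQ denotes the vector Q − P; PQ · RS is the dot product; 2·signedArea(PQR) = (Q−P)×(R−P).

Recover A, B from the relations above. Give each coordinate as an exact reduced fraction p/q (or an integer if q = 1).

A = (22, 15)
B = (33, 31)

1. A_x = 22  [ED ∥ AC ∩ DC ∥ EA]
2. A_y = 15  [ED ∥ AC ∩ DC ∥ EA]
   → A = (22, 15)
3. B_x = 33  [ED ∥ BA ∩ DA ∥ EB]
4. B_y = 31  [ED ∥ BA ∩ DA ∥ EB]
   → B = (33, 31)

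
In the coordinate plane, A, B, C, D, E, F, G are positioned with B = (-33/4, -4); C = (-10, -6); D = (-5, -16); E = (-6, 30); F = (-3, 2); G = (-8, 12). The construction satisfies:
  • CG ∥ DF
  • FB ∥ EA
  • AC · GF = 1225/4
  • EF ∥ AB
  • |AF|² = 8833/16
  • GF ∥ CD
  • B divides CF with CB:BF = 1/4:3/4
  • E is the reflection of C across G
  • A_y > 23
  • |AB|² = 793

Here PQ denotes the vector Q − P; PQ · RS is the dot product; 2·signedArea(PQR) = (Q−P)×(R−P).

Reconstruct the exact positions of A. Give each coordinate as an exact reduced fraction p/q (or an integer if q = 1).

1. A_x = -45/4  [EF ∥ AB ∩ FB ∥ EA]
2. A_y = 24  [EF ∥ AB ∩ FB ∥ EA]
   → A = (-45/4, 24)

A = (-45/4, 24)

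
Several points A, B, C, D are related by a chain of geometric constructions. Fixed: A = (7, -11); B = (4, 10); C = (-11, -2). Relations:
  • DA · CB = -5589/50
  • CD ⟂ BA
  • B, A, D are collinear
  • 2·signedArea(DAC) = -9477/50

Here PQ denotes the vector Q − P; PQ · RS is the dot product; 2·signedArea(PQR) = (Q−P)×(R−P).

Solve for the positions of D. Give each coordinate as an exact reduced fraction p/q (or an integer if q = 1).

D = (269/50, 17/50)

1. D_x = 269/50  [B, A, D are collinear ∩ CD ⟂ BA]
2. D_y = 17/50  [B, A, D are collinear ∩ CD ⟂ BA]
   → D = (269/50, 17/50)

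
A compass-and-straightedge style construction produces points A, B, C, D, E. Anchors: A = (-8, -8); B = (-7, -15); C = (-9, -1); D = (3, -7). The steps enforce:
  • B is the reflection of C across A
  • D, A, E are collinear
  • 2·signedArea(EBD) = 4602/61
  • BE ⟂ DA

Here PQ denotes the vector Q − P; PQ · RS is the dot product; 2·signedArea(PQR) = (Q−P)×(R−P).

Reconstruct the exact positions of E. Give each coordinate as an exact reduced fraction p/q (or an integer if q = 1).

1. E_x = -466/61  [D, A, E are collinear ∩ BE ⟂ DA]
2. E_y = -486/61  [D, A, E are collinear ∩ BE ⟂ DA]
   → E = (-466/61, -486/61)

E = (-466/61, -486/61)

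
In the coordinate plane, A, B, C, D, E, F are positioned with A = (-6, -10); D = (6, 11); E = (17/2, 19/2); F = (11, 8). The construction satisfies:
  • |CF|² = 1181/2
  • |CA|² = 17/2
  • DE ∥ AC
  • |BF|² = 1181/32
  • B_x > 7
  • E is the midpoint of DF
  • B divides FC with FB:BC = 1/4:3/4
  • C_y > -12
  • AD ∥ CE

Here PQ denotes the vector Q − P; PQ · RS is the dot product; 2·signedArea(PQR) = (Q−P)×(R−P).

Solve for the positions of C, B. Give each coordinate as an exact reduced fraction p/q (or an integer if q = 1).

1. C_x = -7/2  [AD ∥ CE ∩ DE ∥ AC]
2. C_y = -23/2  [AD ∥ CE ∩ DE ∥ AC]
   → C = (-7/2, -23/2)
3. B_x = 59/8  [B divides FC with FB:BC = 1/4:3/4]
4. B_y = 25/8  [B divides FC with FB:BC = 1/4:3/4]
   → B = (59/8, 25/8)

B = (59/8, 25/8)
C = (-7/2, -23/2)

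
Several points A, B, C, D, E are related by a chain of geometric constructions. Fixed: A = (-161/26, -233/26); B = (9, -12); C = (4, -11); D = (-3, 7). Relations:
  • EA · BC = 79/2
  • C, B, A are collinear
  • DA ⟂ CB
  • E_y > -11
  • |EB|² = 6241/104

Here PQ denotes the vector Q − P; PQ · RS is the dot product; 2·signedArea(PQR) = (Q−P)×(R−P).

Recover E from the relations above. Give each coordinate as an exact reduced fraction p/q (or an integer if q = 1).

E = (73/52, -545/52)

1. E_x = 73/52  [line 5·x + -1·y + -35/2 = 0 ∩ |EB|² = 6241/104]
2. E_y = -545/52  [line 5·x + -1·y + -35/2 = 0 ∩ |EB|² = 6241/104]
   → E = (73/52, -545/52)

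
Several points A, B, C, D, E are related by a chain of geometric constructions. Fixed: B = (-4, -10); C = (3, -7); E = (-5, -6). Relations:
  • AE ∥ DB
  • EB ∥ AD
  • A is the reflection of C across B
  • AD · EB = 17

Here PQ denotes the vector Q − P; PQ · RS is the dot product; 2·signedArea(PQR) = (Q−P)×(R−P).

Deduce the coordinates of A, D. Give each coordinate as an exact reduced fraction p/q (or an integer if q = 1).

A = (-11, -13)
D = (-10, -17)

1. A_x = -11  [A is the reflection of C across B]
2. A_y = -13  [A is the reflection of C across B]
   → A = (-11, -13)
3. D_x = -10  [AE ∥ DB ∩ EB ∥ AD]
4. D_y = -17  [AE ∥ DB ∩ EB ∥ AD]
   → D = (-10, -17)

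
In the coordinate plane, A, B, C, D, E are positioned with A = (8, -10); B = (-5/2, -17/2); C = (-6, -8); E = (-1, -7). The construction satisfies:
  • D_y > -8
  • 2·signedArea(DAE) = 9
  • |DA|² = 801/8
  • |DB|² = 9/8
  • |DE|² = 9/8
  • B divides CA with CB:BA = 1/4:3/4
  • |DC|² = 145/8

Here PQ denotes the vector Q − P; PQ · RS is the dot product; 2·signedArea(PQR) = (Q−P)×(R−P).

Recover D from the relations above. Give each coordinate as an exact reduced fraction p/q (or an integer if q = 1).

D = (-7/4, -31/4)

1. D_x = -7/4  [line -3·x + -9·y + -75 = 0 ∩ |DA|² = 801/8]
2. D_y = -31/4  [line -3·x + -9·y + -75 = 0 ∩ |DA|² = 801/8]
   → D = (-7/4, -31/4)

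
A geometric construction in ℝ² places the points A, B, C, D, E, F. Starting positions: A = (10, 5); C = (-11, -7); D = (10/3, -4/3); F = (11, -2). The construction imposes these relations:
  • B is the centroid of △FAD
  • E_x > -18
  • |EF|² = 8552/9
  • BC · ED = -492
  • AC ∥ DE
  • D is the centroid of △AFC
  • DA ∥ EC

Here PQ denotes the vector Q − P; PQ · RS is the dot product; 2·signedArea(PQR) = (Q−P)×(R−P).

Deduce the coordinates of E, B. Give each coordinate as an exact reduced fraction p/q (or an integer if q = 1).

B = (73/9, 5/9)
E = (-53/3, -40/3)

1. E_x = -53/3  [DA ∥ EC ∩ AC ∥ DE]
2. E_y = -40/3  [DA ∥ EC ∩ AC ∥ DE]
   → E = (-53/3, -40/3)
3. B_x = 73/9  [B is the centroid of △FAD]
4. B_y = 5/9  [B is the centroid of △FAD]
   → B = (73/9, 5/9)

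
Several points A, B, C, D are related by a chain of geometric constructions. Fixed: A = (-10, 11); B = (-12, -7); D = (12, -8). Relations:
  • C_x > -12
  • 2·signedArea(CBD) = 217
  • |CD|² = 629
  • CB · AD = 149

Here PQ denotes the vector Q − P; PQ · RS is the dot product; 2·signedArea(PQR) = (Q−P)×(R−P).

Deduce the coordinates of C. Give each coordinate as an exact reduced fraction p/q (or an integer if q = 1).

C = (-11, 2)

1. C_x = -11  [2·signedArea(CBD) = 217 ∩ CB · AD = 149]
2. C_y = 2  [2·signedArea(CBD) = 217 ∩ CB · AD = 149]
   → C = (-11, 2)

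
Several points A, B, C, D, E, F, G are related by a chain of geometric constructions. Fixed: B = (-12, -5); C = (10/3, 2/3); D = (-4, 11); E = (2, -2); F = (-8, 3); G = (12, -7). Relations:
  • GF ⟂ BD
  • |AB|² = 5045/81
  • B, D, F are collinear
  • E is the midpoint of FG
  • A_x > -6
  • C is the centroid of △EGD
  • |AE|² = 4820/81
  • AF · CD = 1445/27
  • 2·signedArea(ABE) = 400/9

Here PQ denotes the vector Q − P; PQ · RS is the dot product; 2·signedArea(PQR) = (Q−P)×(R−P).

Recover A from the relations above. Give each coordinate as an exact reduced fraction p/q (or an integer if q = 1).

A = (-50/9, -4/9)

1. A_x = -50/9  [AF · CD = 1445/27 ∩ 2·signedArea(ABE) = 400/9]
2. A_y = -4/9  [AF · CD = 1445/27 ∩ 2·signedArea(ABE) = 400/9]
   → A = (-50/9, -4/9)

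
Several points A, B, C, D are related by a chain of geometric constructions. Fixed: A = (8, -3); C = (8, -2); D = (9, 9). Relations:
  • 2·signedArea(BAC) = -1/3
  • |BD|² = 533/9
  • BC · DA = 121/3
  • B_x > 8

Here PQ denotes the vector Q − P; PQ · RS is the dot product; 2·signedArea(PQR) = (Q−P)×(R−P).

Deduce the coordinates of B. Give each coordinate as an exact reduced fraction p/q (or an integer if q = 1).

1. B_x = 25/3  [2·signedArea(BAC) = -1/3 ∩ BC · DA = 121/3]
2. B_y = 4/3  [2·signedArea(BAC) = -1/3 ∩ BC · DA = 121/3]
   → B = (25/3, 4/3)

B = (25/3, 4/3)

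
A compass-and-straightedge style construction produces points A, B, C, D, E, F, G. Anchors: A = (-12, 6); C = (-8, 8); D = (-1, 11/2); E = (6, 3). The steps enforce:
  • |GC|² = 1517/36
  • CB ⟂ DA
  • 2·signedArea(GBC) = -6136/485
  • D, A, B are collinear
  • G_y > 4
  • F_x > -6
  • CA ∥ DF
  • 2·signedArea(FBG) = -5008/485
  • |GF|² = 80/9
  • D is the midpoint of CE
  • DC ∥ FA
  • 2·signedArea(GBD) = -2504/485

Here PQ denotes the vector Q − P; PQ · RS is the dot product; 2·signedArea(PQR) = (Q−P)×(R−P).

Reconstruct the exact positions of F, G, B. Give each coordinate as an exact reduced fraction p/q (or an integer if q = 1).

1. F_x = -5  [DC ∥ FA ∩ CA ∥ DF]
2. F_y = 7/2  [DC ∥ FA ∩ CA ∥ DF]
   → F = (-5, 7/2)
3. B_x = -3928/485  [D, A, B are collinear ∩ CB ⟂ DA]
4. B_y = 2824/485  [D, A, B are collinear ∩ CB ⟂ DA]
   → B = (-3928/485, 2824/485)
5. G_x = -7/3  [2·signedArea(GBD) = -2504/485 ∩ 2·signedArea(GBC) = -6136/485]
6. G_y = 29/6  [2·signedArea(GBD) = -2504/485 ∩ 2·signedArea(GBC) = -6136/485]
   → G = (-7/3, 29/6)

B = (-3928/485, 2824/485)
F = (-5, 7/2)
G = (-7/3, 29/6)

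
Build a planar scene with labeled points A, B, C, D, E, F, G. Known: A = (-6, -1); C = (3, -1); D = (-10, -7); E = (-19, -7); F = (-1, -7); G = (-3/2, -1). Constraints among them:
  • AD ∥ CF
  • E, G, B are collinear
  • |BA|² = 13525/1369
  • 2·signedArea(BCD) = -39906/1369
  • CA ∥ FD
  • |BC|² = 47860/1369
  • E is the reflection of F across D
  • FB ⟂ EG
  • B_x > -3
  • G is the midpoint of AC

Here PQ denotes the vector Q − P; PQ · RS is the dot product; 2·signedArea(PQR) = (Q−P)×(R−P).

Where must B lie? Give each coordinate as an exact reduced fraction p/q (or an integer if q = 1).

1. B_x = -3961/1369  [E, G, B are collinear ∩ FB ⟂ EG]
2. B_y = -2023/1369  [E, G, B are collinear ∩ FB ⟂ EG]
   → B = (-3961/1369, -2023/1369)

B = (-3961/1369, -2023/1369)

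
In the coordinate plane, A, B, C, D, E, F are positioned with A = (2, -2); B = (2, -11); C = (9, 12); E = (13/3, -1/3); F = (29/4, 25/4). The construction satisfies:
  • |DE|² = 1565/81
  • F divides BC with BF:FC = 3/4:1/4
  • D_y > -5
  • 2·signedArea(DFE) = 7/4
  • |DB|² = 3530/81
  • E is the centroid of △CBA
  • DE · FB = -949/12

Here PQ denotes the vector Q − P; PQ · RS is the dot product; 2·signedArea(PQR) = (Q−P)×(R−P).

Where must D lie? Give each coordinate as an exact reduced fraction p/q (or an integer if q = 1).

1. D_x = 25/9  [DE · FB = -949/12 ∩ 2·signedArea(DFE) = 7/4]
2. D_y = -40/9  [DE · FB = -949/12 ∩ 2·signedArea(DFE) = 7/4]
   → D = (25/9, -40/9)

D = (25/9, -40/9)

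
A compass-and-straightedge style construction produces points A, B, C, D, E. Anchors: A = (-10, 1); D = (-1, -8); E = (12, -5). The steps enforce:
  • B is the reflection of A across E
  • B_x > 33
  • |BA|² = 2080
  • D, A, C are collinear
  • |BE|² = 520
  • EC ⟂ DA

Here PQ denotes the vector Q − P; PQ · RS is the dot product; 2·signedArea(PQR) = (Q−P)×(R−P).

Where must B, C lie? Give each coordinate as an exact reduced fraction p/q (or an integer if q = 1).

1. B_x = 34  [B is the reflection of A across E]
2. B_y = -11  [B is the reflection of A across E]
   → B = (34, -11)
3. C_x = 4  [D, A, C are collinear ∩ EC ⟂ DA]
4. C_y = -13  [D, A, C are collinear ∩ EC ⟂ DA]
   → C = (4, -13)

B = (34, -11)
C = (4, -13)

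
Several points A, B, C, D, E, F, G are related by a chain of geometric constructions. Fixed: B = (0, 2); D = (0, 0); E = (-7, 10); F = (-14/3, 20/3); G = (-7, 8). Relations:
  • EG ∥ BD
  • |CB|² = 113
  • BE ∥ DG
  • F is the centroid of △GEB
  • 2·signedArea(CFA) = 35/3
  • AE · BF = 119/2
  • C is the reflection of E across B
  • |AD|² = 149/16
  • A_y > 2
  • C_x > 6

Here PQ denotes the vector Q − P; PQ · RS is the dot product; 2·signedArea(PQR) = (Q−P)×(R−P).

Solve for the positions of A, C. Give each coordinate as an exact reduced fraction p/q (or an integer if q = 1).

1. A_x = -7/4  [line 14/3·x + -14/3·y + 119/6 = 0 ∩ |AD|² = 149/16]
2. A_y = 5/2  [line 14/3·x + -14/3·y + 119/6 = 0 ∩ |AD|² = 149/16]
   → A = (-7/4, 5/2)
3. C_x = 7  [C is the reflection of E across B]
4. C_y = -6  [C is the reflection of E across B]
   → C = (7, -6)

A = (-7/4, 5/2)
C = (7, -6)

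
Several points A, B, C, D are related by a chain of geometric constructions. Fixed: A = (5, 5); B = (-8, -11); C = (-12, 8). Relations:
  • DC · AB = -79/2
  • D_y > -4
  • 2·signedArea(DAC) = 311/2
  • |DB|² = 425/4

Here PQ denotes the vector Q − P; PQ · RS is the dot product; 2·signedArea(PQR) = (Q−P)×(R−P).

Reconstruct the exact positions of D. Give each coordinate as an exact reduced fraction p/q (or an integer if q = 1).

1. D_x = -3/2  [2·signedArea(DAC) = 311/2 ∩ DC · AB = -79/2]
2. D_y = -3  [2·signedArea(DAC) = 311/2 ∩ DC · AB = -79/2]
   → D = (-3/2, -3)

D = (-3/2, -3)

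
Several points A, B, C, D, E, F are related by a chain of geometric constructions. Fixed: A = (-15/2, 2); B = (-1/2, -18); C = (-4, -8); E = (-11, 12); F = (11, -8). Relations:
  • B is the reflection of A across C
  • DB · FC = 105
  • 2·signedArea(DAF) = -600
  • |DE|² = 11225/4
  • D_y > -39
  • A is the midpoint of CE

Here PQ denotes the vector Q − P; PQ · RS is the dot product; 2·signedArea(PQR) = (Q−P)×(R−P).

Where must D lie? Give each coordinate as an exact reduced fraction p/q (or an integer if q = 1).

D = (13/2, -38)

1. D_x = 13/2  [DB · FC = 105 ∩ 2·signedArea(DAF) = -600]
2. D_y = -38  [DB · FC = 105 ∩ 2·signedArea(DAF) = -600]
   → D = (13/2, -38)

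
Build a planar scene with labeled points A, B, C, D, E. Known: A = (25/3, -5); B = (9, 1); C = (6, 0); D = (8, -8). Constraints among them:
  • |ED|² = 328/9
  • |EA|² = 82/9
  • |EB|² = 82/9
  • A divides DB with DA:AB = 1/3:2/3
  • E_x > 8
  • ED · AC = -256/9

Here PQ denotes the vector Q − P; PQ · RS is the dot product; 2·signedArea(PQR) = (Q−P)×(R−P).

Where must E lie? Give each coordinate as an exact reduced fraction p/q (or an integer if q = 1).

1. E_x = 26/3  [line 7/3·x + -5·y + -272/9 = 0 ∩ |ED|² = 328/9]
2. E_y = -2  [line 7/3·x + -5·y + -272/9 = 0 ∩ |ED|² = 328/9]
   → E = (26/3, -2)

E = (26/3, -2)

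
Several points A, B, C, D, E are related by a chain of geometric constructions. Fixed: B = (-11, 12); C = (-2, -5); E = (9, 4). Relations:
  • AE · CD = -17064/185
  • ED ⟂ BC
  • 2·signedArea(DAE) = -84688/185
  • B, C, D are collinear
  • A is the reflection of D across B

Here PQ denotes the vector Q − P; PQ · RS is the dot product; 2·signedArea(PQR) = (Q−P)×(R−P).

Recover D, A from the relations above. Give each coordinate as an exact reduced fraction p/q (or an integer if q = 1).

A = (-3457/185, 4906/185)
D = (-613/185, -466/185)

1. D_x = -613/185  [B, C, D are collinear ∩ ED ⟂ BC]
2. D_y = -466/185  [B, C, D are collinear ∩ ED ⟂ BC]
   → D = (-613/185, -466/185)
3. A_x = -3457/185  [A is the reflection of D across B]
4. A_y = 4906/185  [A is the reflection of D across B]
   → A = (-3457/185, 4906/185)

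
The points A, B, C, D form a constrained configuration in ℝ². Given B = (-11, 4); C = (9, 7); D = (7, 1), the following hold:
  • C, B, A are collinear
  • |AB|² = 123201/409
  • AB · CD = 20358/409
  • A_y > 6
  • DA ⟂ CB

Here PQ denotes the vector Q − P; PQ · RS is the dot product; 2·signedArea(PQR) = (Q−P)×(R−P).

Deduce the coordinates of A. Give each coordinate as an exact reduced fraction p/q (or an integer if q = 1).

1. A_x = 2521/409  [C, B, A are collinear ∩ DA ⟂ CB]
2. A_y = 2689/409  [C, B, A are collinear ∩ DA ⟂ CB]
   → A = (2521/409, 2689/409)

A = (2521/409, 2689/409)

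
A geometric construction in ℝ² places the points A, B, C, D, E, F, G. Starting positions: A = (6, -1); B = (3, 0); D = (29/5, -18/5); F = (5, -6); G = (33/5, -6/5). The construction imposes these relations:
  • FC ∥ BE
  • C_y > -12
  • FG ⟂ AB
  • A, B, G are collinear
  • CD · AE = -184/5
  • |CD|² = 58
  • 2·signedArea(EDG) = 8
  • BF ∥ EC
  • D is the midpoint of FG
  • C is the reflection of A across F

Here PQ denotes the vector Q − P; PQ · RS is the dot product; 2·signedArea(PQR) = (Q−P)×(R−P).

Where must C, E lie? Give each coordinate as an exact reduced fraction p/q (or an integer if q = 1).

C = (4, -11)
E = (2, -5)

1. C_x = 4  [C is the reflection of A across F]
2. C_y = -11  [C is the reflection of A across F]
   → C = (4, -11)
3. E_x = 2  [BF ∥ EC ∩ FC ∥ BE]
4. E_y = -5  [BF ∥ EC ∩ FC ∥ BE]
   → E = (2, -5)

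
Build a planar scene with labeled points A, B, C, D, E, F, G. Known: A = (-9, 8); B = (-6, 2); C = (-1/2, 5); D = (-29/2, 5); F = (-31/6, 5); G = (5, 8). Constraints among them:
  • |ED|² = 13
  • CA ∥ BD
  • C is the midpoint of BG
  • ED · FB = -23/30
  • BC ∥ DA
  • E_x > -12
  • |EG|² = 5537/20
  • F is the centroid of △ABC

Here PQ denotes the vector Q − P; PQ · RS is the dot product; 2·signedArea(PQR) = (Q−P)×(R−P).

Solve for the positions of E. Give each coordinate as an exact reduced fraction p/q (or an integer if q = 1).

E = (-111/10, 19/5)

1. E_x = -111/10  [line 5/6·x + 3·y + -43/20 = 0 ∩ |ED|² = 13]
2. E_y = 19/5  [line 5/6·x + 3·y + -43/20 = 0 ∩ |ED|² = 13]
   → E = (-111/10, 19/5)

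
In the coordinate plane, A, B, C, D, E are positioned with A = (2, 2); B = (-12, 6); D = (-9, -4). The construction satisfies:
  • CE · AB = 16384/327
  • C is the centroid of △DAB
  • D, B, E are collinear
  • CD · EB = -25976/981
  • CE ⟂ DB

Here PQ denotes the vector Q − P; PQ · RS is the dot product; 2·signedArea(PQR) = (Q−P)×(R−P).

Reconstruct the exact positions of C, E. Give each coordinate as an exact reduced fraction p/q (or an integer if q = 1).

C = (-19/3, 4/3)
E = (-1117/109, 52/327)

1. C_x = -19/3  [C is the centroid of △DAB]
2. C_y = 4/3  [C is the centroid of △DAB]
   → C = (-19/3, 4/3)
3. E_x = -1117/109  [D, B, E are collinear ∩ CE ⟂ DB]
4. E_y = 52/327  [D, B, E are collinear ∩ CE ⟂ DB]
   → E = (-1117/109, 52/327)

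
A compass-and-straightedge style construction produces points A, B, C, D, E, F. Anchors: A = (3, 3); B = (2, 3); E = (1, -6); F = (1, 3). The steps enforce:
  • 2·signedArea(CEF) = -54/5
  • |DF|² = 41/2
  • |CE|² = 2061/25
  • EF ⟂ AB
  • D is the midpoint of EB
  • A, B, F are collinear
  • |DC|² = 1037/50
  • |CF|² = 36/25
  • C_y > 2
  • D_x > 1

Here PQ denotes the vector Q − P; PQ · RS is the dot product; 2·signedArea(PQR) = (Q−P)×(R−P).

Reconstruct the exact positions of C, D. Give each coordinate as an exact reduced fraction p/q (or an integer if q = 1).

1. C_x = 11/5  [2·signedArea(CEF) = -54/5]
2. C_y = 3  [|CF|² = 36/25]
   → C = (11/5, 3)
3. D_x = 3/2  [D is the midpoint of EB]
4. D_y = -3/2  [D is the midpoint of EB]
   → D = (3/2, -3/2)

C = (11/5, 3)
D = (3/2, -3/2)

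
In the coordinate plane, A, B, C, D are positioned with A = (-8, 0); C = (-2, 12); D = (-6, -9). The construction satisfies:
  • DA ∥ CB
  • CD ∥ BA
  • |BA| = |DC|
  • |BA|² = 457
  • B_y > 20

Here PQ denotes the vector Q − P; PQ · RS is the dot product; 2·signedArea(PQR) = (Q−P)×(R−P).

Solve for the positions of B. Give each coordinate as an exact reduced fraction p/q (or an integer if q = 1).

1. B_x = -4  [CD ∥ BA ∩ DA ∥ CB]
2. B_y = 21  [CD ∥ BA ∩ DA ∥ CB]
   → B = (-4, 21)

B = (-4, 21)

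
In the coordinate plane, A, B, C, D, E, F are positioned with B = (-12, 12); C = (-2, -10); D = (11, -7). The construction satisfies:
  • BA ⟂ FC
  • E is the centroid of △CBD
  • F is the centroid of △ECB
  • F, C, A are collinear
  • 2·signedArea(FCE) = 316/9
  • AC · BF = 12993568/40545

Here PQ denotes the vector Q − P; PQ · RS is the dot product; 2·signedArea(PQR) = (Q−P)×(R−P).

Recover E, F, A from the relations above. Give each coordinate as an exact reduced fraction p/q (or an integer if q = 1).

1. E_x = -1  [E is the centroid of △CBD]
2. E_y = -5/3  [E is the centroid of △CBD]
   → E = (-1, -5/3)
3. F_x = -5  [F is the centroid of △ECB]
4. F_y = 1/9  [F is the centroid of △ECB]
   → F = (-5, 1/9)
5. A_x = -39682/4505  [F, C, A are collinear ∩ BA ⟂ FC]
6. A_y = 58326/4505  [F, C, A are collinear ∩ BA ⟂ FC]
   → A = (-39682/4505, 58326/4505)

A = (-39682/4505, 58326/4505)
E = (-1, -5/3)
F = (-5, 1/9)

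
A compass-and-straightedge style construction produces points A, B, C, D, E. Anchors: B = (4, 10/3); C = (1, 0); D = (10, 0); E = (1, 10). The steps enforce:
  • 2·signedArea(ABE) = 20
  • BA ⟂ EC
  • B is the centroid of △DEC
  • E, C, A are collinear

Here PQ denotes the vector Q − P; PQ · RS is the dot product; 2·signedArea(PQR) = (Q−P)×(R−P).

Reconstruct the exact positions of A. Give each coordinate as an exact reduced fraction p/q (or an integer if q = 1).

A = (1, 10/3)

1. A_x = 1  [E, C, A are collinear ∩ BA ⟂ EC]
2. A_y = 10/3  [E, C, A are collinear ∩ BA ⟂ EC]
   → A = (1, 10/3)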